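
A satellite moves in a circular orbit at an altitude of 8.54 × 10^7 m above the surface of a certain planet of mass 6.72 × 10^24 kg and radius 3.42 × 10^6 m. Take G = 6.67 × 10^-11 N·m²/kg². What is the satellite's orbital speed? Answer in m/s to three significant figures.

2250 m/s

Orbital radius r = R + h = 3.42 × 10^6 + 8.54 × 10^7 = 8.882 × 10^7 m.
Gravity supplies the centripetal force: G M m / r² = m v² / r, so v = √(GM/r).
v = √(6.67 × 10^-11 × 6.72 × 10^24 / 8.882 × 10^7) = √(5.046 × 10^6) = 2246 m/s.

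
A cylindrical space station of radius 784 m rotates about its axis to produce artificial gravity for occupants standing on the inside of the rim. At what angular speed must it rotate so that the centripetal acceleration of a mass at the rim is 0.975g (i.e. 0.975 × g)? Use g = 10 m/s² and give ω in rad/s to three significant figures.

0.112 rad/s

Centripetal acceleration a_c = ω²r. Setting ω²r = 0.975g:
ω = √(0.975g / r) = √(0.975 × 10.0 / 784) = √0.01244 = 0.1115 rad/s.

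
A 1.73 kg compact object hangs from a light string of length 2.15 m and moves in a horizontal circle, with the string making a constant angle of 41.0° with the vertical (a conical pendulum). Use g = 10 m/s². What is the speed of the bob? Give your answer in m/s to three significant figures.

3.50 m/s

The radius of the circle is r = L sinθ = 2.15 × sin 41.0° = 1.411 m.
Horizontally T sinθ = mv²/r and vertically T cosθ = mg, so tanθ = v²/(rg).
v = √(r g tanθ) = √(1.411 × 10.0 × 0.8693) = √12.26 = 3.502 m/s.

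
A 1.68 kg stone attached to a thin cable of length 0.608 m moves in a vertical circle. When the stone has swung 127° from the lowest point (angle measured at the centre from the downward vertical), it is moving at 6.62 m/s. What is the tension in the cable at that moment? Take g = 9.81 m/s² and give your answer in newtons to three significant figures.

111 N

Take the radial direction toward the centre of the circle as positive. The component of the weight along the string toward the centre is −mg cos φ (φ measured from the bottom), so Newton's second law along the string gives T − mg cos φ = m v²/r.
cos 127° = -0.6018, so T = m(v²/r + g cos φ) = 1.68 × ((6.62)²/0.608 + 9.81 × -0.6018) = 1.68 × (72.08 + (-5.904)) = 1.68 × 66.18 = 111.2 N.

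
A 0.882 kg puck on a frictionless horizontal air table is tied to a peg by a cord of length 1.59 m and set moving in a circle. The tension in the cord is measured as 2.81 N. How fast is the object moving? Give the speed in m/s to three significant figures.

2.25 m/s

T = m v²/r ⇒ v = √(T r / m) = √(2.81 × 1.59 / 0.882) = √5.066 = 2.251 m/s.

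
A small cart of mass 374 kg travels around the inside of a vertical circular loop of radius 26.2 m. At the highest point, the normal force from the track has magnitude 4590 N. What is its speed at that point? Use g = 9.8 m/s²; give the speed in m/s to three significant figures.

24.0 m/s

At the top, N + mg = mv²/r, so v = √(r(N/m + g)) = √(26.2 × (4590/374 + 9.8)) = √(26.2 × 22.07) = √578.3 = 24.05 m/s.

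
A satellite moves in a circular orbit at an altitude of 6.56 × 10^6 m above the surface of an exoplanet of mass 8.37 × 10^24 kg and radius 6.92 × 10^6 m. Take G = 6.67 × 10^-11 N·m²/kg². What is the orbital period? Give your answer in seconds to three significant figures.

r = R + h = 6.92 × 10^6 + 6.56 × 10^6 = 1.348 × 10^7 m. Gravity provides the centripetal force: G M m / r² = m v² / r ⇒ v = √(GM/r) = 6435 m/s.
T = 2πr/v = 2π × 1.348 × 10^7 / 6435 = 13160 s.

13200 s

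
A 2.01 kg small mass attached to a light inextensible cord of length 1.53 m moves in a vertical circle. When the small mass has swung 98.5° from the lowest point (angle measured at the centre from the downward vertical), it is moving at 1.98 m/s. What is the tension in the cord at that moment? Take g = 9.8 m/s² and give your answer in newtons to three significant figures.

2.24 N

Take the radial direction toward the centre of the circle as positive. The component of the weight along the string toward the centre is −mg cos φ (φ measured from the bottom), so Newton's second law along the string gives T − mg cos φ = m v²/r.
cos 98.5° = -0.1478, so T = m(v²/r + g cos φ) = 2.01 × ((1.98)²/1.53 + 9.8 × -0.1478) = 2.01 × (2.562 + (-1.449)) = 2.01 × 1.114 = 2.239 N.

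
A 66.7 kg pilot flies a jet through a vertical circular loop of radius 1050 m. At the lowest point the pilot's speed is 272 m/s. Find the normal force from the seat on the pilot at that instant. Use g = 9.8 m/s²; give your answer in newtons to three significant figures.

At the lowest point, N points up (toward the centre) and the weight mg points down (away from the centre), so the net inward force is N − mg = mv²/r.
N = m(v²/r + g) = 66.7 × ((272)²/1050 + 9.8) = 66.7 × (70.46 + 9.8) = 66.7 × 80.26 = 5353 N.

5350 N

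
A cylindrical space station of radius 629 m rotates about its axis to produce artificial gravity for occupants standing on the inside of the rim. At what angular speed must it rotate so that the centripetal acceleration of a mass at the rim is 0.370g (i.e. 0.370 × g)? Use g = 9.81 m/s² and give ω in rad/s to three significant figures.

Centripetal acceleration a_c = ω²r. Setting ω²r = 0.370g:
ω = √(0.370g / r) = √(0.370 × 9.81 / 629) = √0.005771 = 0.07596 rad/s.

0.0760 rad/s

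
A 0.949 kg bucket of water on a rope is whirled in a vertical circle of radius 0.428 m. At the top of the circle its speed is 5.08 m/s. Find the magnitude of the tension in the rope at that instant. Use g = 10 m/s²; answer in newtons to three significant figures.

At the top, both T and the weight mg point inward (toward the centre), so T + mg = mv²/r.
T = m(v²/r − g) = 0.949 × ((5.08)²/0.428 − 10.0) = 0.949 × (60.30 − 10.0) = 0.949 × 50.30 = 47.73 N.

47.7 N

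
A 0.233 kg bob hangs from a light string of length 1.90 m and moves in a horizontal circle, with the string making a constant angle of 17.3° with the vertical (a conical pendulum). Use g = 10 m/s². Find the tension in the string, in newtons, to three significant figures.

2.44 N

Vertically the bob has no acceleration, so T cosθ = mg.
T = mg/cosθ = 0.233 × 10.0 / cos 17.3° = 2.330/0.9548 = 2.440 N.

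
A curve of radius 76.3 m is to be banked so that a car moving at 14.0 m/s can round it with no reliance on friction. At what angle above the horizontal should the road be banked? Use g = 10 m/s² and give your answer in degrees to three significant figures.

14.4°

For a frictionless banked turn: horizontally N sinθ = mv²/r and vertically N cosθ = mg.
Dividing: tanθ = v²/(r g) = (14.0)²/(76.3 × 10.0) = 196.0/763.0 = 0.2569.
θ = arctan(0.2569) = 14.41°.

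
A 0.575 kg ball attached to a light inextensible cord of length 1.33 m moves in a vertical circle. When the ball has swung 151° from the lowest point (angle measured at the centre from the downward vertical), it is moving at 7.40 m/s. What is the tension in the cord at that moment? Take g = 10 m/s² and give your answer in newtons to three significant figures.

18.6 N

Take the radial direction toward the centre of the circle as positive. The component of the weight along the string toward the centre is −mg cos φ (φ measured from the bottom), so Newton's second law along the string gives T − mg cos φ = m v²/r.
cos 151° = -0.8746, so T = m(v²/r + g cos φ) = 0.575 × ((7.40)²/1.33 + 10.0 × -0.8746) = 0.575 × (41.17 + (-8.746)) = 0.575 × 32.43 = 18.65 N.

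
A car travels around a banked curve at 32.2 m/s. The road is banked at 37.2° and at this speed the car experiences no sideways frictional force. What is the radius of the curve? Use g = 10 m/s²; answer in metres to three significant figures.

Frictionless banking: tanθ = v²/(rg), so r = v²/(g tanθ).
r = (32.2)²/(10.0 × tan 37.2°) = 1037/(10.0 × 0.7590) = 1037/7.590 = 136.6 m.

137 m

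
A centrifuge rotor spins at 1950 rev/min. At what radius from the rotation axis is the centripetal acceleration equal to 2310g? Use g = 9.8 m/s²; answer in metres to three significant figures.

ω = 1950 rev/min × 2π/60 = 204.2 rad/s.
a_c = ω²r = 2310g ⇒ r = 2310 × 9.8 / (204.2)² = 22640/41700 = 0.5429 m.

0.543 m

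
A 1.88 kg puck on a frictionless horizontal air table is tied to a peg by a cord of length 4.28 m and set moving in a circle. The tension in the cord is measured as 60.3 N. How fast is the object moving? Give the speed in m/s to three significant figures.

11.7 m/s

T = m v²/r ⇒ v = √(T r / m) = √(60.3 × 4.28 / 1.88) = √137.3 = 11.72 m/s.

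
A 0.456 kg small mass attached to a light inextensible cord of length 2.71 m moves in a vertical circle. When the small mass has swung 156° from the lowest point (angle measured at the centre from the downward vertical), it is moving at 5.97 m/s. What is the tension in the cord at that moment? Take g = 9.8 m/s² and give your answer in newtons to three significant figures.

Take the radial direction toward the centre of the circle as positive. The component of the weight along the string toward the centre is −mg cos φ (φ measured from the bottom), so Newton's second law along the string gives T − mg cos φ = m v²/r.
cos 156° = -0.9135, so T = m(v²/r + g cos φ) = 0.456 × ((5.97)²/2.71 + 9.8 × -0.9135) = 0.456 × (13.15 + (-8.953)) = 0.456 × 4.199 = 1.915 N.

1.91 N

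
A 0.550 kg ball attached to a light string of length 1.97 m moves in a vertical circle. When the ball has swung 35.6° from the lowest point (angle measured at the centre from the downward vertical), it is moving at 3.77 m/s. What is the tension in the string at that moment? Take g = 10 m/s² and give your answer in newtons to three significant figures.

8.44 N

Take the radial direction toward the centre of the circle as positive. The component of the weight along the string toward the centre is −mg cos φ (φ measured from the bottom), so Newton's second law along the string gives T − mg cos φ = m v²/r.
cos 35.6° = 0.8131, so T = m(v²/r + g cos φ) = 0.550 × ((3.77)²/1.97 + 10.0 × 0.8131) = 0.550 × (7.215 + (8.131)) = 0.550 × 15.35 = 8.440 N.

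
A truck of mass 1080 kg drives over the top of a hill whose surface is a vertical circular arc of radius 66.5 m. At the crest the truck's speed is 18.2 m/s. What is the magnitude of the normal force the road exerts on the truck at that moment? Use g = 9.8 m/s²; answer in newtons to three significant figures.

At the crest the centripetal acceleration points downward (toward the centre of the arc), so mg − N = mv²/r.
N = m(g − v²/r) = 1080 × (9.8 − (18.2)²/66.5) = 1080 × (9.8 − 4.981) = 1080 × 4.819 = 5204 N.

5200 N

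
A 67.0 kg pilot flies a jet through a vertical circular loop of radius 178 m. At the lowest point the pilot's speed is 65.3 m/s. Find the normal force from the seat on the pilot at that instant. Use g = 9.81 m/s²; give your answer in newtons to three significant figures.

At the lowest point, N points up (toward the centre) and the weight mg points down (away from the centre), so the net inward force is N − mg = mv²/r.
N = m(v²/r + g) = 67.0 × ((65.3)²/178 + 9.81) = 67.0 × (23.96 + 9.81) = 67.0 × 33.77 = 2262 N.

2260 N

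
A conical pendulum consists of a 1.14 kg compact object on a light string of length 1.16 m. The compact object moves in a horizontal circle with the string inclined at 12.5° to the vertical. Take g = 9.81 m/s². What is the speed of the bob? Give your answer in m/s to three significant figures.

The radius of the circle is r = L sinθ = 1.16 × sin 12.5° = 0.2511 m.
Horizontally T sinθ = mv²/r and vertically T cosθ = mg, so tanθ = v²/(rg).
v = √(r g tanθ) = √(0.2511 × 9.81 × 0.2217) = √0.5460 = 0.7389 m/s.

0.739 m/s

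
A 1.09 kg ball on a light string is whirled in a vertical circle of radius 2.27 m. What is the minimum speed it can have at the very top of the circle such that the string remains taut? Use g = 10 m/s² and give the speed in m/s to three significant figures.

4.76 m/s

At the highest point the centre is directly below, so both the weight and T act inward: T + mg = mv²/r.
At minimum speed T → 0, so mg = mv_min²/r ⇒ v_min = √(g r) = √(10.0 × 2.27) = 4.764 m/s.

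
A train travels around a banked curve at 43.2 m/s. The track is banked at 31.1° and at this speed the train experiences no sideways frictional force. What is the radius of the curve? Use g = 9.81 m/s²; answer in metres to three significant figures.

Frictionless banking: tanθ = v²/(rg), so r = v²/(g tanθ).
r = (43.2)²/(9.81 × tan 31.1°) = 1866/(9.81 × 0.6032) = 1866/5.918 = 315.4 m.

315 m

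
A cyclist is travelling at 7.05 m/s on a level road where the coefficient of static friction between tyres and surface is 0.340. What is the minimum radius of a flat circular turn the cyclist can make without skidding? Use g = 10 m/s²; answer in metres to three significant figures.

14.6 m

At the limit, μ_s m g = m v²/r, so r_min = v²/(μ_s g) = (7.05)²/(0.340 × 10.0) = 49.70/3.400 = 14.62 m.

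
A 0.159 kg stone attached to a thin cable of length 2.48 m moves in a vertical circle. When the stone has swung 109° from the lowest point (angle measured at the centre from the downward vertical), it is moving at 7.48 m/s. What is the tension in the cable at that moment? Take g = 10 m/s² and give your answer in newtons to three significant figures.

3.07 N

Take the radial direction toward the centre of the circle as positive. The component of the weight along the string toward the centre is −mg cos φ (φ measured from the bottom), so Newton's second law along the string gives T − mg cos φ = m v²/r.
cos 109° = -0.3256, so T = m(v²/r + g cos φ) = 0.159 × ((7.48)²/2.48 + 10.0 × -0.3256) = 0.159 × (22.56 + (-3.256)) = 0.159 × 19.30 = 3.069 N.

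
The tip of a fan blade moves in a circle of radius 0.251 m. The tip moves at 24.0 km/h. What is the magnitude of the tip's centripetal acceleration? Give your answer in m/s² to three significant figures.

177 m/s²

v = 24.0 km/h = 24.0/3.6 = 6.667 m/s.
a_c = v²/r = (6.667)²/0.251 = 44.44/0.251 = 177.1 m/s².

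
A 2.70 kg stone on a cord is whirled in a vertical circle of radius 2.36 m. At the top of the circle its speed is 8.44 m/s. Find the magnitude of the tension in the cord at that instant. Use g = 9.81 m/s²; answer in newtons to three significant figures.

55.0 N

At the top, both T and the weight mg point inward (toward the centre), so T + mg = mv²/r.
T = m(v²/r − g) = 2.70 × ((8.44)²/2.36 − 9.81) = 2.70 × (30.18 − 9.81) = 2.70 × 20.37 = 55.01 N.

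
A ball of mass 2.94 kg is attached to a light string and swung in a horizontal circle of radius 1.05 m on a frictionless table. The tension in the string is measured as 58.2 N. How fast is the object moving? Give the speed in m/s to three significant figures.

4.56 m/s

T = m v²/r ⇒ v = √(T r / m) = √(58.2 × 1.05 / 2.94) = √20.79 = 4.559 m/s.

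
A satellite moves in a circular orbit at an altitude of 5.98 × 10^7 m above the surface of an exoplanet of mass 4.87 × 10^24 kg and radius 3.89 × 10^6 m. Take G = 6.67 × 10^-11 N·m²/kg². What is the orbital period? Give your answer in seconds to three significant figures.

r = R + h = 3.89 × 10^6 + 5.98 × 10^7 = 6.369 × 10^7 m. Gravity provides the centripetal force: G M m / r² = m v² / r ⇒ v = √(GM/r) = 2258 m/s.
T = 2πr/v = 2π × 6.369 × 10^7 / 2258 = 177200 s.

177000 s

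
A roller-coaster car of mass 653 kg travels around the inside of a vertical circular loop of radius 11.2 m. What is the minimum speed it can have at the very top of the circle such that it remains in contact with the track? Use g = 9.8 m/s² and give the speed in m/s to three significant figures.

At the highest point the centre is directly below, so both the weight and N act inward: N + mg = mv²/r.
At minimum speed N → 0, so mg = mv_min²/r ⇒ v_min = √(g r) = √(9.8 × 11.2) = 10.48 m/s.

10.5 m/s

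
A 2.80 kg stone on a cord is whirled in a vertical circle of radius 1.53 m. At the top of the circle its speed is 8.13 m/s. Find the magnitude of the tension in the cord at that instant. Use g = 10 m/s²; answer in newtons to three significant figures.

At the top, both T and the weight mg point inward (toward the centre), so T + mg = mv²/r.
T = m(v²/r − g) = 2.80 × ((8.13)²/1.53 − 10.0) = 2.80 × (43.20 − 10.0) = 2.80 × 33.20 = 92.96 N.

93.0 N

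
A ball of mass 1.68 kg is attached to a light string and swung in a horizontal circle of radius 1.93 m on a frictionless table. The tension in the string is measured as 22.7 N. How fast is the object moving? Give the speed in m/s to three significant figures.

5.11 m/s

T = m v²/r ⇒ v = √(T r / m) = √(22.7 × 1.93 / 1.68) = √26.08 = 5.107 m/s.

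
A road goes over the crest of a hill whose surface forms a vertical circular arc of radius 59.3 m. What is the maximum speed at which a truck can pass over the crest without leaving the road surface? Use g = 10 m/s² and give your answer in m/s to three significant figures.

At the crest the centre of the circle is below the truck, so the net downward (centripetal) force is mg − N = mv²/r.
The truck leaves the road when N → 0, giving v_max = √(g r) = √(10.0 × 59.3) = 24.35 m/s.

24.4 m/s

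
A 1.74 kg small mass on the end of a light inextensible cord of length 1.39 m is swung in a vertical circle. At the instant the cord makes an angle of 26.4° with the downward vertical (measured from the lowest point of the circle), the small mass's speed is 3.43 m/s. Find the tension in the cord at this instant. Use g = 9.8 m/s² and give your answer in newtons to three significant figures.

30.0 N

Take the radial direction toward the centre of the circle as positive. The component of the weight along the string toward the centre is −mg cos φ (φ measured from the bottom), so Newton's second law along the string gives T − mg cos φ = m v²/r.
cos 26.4° = 0.8957, so T = m(v²/r + g cos φ) = 1.74 × ((3.43)²/1.39 + 9.8 × 0.8957) = 1.74 × (8.464 + (8.778)) = 1.74 × 17.24 = 30.00 N.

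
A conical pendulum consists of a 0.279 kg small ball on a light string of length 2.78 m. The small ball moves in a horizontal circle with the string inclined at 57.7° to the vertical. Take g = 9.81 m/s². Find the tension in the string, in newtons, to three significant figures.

5.12 N

Vertically the bob has no acceleration, so T cosθ = mg.
T = mg/cosθ = 0.279 × 9.81 / cos 57.7° = 2.737/0.5344 = 5.122 N.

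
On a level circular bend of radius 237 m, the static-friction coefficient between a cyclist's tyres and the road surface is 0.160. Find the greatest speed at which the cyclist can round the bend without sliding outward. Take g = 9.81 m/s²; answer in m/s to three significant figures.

On a flat curve, static friction is the only horizontal force, so it must supply the full centripetal force: μ_s m g = m v²/r.
Mass cancels: v_max = √(μ_s g r) = √(0.160 × 9.81 × 237) = √372.0 = 19.29 m/s.

19.3 m/s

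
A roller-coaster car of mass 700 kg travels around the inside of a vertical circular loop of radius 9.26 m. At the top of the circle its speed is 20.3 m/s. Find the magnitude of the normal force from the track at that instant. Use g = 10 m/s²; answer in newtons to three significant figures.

At the top, both N and the weight mg point inward (toward the centre), so N + mg = mv²/r.
N = m(v²/r − g) = 700 × ((20.3)²/9.26 − 10.0) = 700 × (44.50 − 10.0) = 700 × 34.50 = 24150 N.

24200 N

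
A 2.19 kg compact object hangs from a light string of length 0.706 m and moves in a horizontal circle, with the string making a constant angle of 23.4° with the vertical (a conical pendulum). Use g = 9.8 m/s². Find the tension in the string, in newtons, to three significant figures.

Vertically the bob has no acceleration, so T cosθ = mg.
T = mg/cosθ = 2.19 × 9.8 / cos 23.4° = 21.46/0.9178 = 23.39 N.

23.4 N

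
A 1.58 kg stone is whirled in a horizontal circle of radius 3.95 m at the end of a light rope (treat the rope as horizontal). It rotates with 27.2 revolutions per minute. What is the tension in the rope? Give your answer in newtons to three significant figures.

ω = 27.2 rev/min × 2π/60 = 2.848 rad/s, so v = ωr = 2.848 × 3.95 = 11.25 m/s.
The tension is the only horizontal force, so it supplies the full centripetal force: T = m v²/r = 1.58 × (11.25)²/3.95 = 1.58 × 126.6/3.95 = 50.63 N.

50.6 N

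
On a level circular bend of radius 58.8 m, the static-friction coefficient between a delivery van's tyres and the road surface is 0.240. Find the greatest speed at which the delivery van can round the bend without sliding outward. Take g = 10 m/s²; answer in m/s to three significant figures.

11.9 m/s

The only inward force on a level bend is static friction, so at the limit f_s = μ_s N = μ_s m g = m v²/r.
Mass cancels: v_max = √(μ_s g r) = √(0.240 × 10.0 × 58.8) = √141.1 = 11.88 m/s.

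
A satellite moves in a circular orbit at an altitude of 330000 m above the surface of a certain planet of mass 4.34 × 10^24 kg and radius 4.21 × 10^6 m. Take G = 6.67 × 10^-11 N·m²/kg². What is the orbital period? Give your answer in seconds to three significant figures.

3570 s

r = R + h = 4.21 × 10^6 + 330000 = 4.540 × 10^6 m. Gravity provides the centripetal force: G M m / r² = m v² / r ⇒ v = √(GM/r) = 7985 m/s.
T = 2πr/v = 2π × 4.540 × 10^6 / 7985 = 3572 s.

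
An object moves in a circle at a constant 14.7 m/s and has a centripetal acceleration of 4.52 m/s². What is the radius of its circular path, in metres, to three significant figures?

a_c = v²/r ⇒ r = v²/a_c = (14.7)²/4.52 = 216.1/4.52 = 47.81 m.

47.8 m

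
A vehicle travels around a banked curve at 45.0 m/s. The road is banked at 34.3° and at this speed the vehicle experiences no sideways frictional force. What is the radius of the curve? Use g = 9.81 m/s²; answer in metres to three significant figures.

Frictionless banking: tanθ = v²/(rg), so r = v²/(g tanθ).
r = (45.0)²/(9.81 × tan 34.3°) = 2025/(9.81 × 0.6822) = 2025/6.692 = 302.6 m.

303 m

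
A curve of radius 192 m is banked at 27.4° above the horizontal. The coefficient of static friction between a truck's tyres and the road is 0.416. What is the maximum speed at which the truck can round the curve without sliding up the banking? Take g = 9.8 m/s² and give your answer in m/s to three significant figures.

At the maximum speed, friction acts down the slope at its limiting value f = μN. Radially (horizontal, toward centre): N sinθ + μN cosθ = mv²/r. Vertically: N cosθ − μN sinθ = mg.
Dividing: v² = r g (sinθ + μcosθ)/(cosθ − μsinθ).
sinθ + μcosθ = 0.4602 + 0.416×0.8878 = 0.8295; cosθ − μsinθ = 0.8878 − 0.416×0.4602 = 0.6964.
v² = 192 × 9.8 × 0.8295/0.6964 = 2241 m²/s², so v = 47.34 m/s.

47.3 m/s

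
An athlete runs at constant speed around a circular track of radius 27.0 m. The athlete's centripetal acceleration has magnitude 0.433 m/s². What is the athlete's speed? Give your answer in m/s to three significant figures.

3.42 m/s

a_c = v²/r ⇒ v = √(a_c · r) = √(0.433 × 27.0) = √11.69 = 3.419 m/s.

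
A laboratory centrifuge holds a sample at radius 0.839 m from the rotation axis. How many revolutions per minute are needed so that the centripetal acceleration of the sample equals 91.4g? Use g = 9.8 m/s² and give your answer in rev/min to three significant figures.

Require ω²r = 91.4g, so ω = √(91.4 × 9.8/0.839) = 32.67 rad/s.
In rev/min: ω × 60/(2π) = 32.67 × 60/(2π) = 312.0 rev/min.

312 rev/min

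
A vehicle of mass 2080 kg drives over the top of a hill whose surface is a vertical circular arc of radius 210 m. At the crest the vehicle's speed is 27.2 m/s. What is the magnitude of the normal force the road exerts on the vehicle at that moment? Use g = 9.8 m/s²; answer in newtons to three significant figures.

At the crest the centripetal acceleration points downward (toward the centre of the arc), so mg − N = mv²/r.
N = m(g − v²/r) = 2080 × (9.8 − (27.2)²/210) = 2080 × (9.8 − 3.523) = 2080 × 6.277 = 13060 N.

13100 N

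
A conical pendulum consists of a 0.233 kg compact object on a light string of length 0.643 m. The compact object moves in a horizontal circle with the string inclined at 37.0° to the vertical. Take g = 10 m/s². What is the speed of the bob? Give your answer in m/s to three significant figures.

The radius of the circle is r = L sinθ = 0.643 × sin 37.0° = 0.3870 m.
Horizontally T sinθ = mv²/r and vertically T cosθ = mg, so tanθ = v²/(rg).
v = √(r g tanθ) = √(0.3870 × 10.0 × 0.7536) = √2.916 = 1.708 m/s.

1.71 m/s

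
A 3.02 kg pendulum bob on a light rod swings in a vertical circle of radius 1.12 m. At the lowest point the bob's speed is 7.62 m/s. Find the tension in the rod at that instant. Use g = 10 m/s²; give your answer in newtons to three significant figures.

At the lowest point, T points up (toward the centre) and the weight mg points down (away from the centre), so the net inward force is T − mg = mv²/r.
T = m(v²/r + g) = 3.02 × ((7.62)²/1.12 + 10.0) = 3.02 × (51.84 + 10.0) = 3.02 × 61.84 = 186.8 N.

187 N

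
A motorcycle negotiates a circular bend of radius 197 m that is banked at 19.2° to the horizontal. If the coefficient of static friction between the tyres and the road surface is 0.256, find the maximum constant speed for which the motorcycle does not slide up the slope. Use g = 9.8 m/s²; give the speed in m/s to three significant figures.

35.8 m/s

At the maximum speed, friction acts down the slope at its limiting value f = μN. Radially (horizontal, toward centre): N sinθ + μN cosθ = mv²/r. Vertically: N cosθ − μN sinθ = mg.
Dividing: v² = r g (sinθ + μcosθ)/(cosθ − μsinθ).
sinθ + μcosθ = 0.3289 + 0.256×0.9444 = 0.5706; cosθ − μsinθ = 0.9444 − 0.256×0.3289 = 0.8602.
v² = 197 × 9.8 × 0.5706/0.8602 = 1281 m²/s², so v = 35.79 m/s.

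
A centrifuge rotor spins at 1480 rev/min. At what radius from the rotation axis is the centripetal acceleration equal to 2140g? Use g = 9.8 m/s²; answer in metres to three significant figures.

0.873 m

ω = 1480 rev/min × 2π/60 = 155.0 rad/s.
a_c = ω²r = 2140g ⇒ r = 2140 × 9.8 / (155.0)² = 20970/24020 = 0.8731 m.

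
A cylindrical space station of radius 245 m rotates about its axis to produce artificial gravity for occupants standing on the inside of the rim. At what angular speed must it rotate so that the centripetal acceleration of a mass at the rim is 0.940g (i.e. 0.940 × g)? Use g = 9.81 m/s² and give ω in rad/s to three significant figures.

0.194 rad/s

Centripetal acceleration a_c = ω²r. Setting ω²r = 0.940g:
ω = √(0.940g / r) = √(0.940 × 9.81 / 245) = √0.03764 = 0.1940 rad/s.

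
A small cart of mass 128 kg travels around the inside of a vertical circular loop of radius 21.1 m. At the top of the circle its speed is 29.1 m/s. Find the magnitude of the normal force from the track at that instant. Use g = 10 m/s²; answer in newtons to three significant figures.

3860 N

At the top, both N and the weight mg point inward (toward the centre), so N + mg = mv²/r.
N = m(v²/r − g) = 128 × ((29.1)²/21.1 − 10.0) = 128 × (40.13 − 10.0) = 128 × 30.13 = 3857 N.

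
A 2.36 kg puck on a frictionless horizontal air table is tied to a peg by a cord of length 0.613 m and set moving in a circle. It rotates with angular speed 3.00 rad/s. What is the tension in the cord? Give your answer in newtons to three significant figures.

13.0 N

v = ωr = 3.00 × 0.613 = 1.839 m/s.
The tension is the only horizontal force, so it supplies the full centripetal force: T = m v²/r = 2.36 × (1.839)²/0.613 = 2.36 × 3.382/0.613 = 13.02 N.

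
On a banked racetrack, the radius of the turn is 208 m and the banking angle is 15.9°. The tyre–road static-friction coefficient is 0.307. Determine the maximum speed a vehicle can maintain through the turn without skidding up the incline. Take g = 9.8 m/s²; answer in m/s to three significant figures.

36.4 m/s

At the maximum speed, friction acts down the slope at its limiting value f = μN. Radially (horizontal, toward centre): N sinθ + μN cosθ = mv²/r. Vertically: N cosθ − μN sinθ = mg.
Dividing: v² = r g (sinθ + μcosθ)/(cosθ − μsinθ).
sinθ + μcosθ = 0.2740 + 0.307×0.9617 = 0.5692; cosθ − μsinθ = 0.9617 − 0.307×0.2740 = 0.8776.
v² = 208 × 9.8 × 0.5692/0.8776 = 1322 m²/s², so v = 36.36 m/s.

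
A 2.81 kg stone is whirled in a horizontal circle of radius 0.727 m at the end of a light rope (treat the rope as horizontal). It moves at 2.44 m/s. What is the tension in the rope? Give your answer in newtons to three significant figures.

The tension is the only horizontal force, so it supplies the full centripetal force: T = m v²/r = 2.81 × (2.440)²/0.727 = 2.81 × 5.954/0.727 = 23.01 N.

23.0 N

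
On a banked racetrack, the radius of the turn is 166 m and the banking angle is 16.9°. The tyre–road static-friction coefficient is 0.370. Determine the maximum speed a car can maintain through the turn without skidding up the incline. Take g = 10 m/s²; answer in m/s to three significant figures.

At the maximum speed, friction acts down the slope at its limiting value f = μN. Radially (horizontal, toward centre): N sinθ + μN cosθ = mv²/r. Vertically: N cosθ − μN sinθ = mg.
Dividing: v² = r g (sinθ + μcosθ)/(cosθ − μsinθ).
sinθ + μcosθ = 0.2907 + 0.370×0.9568 = 0.6447; cosθ − μsinθ = 0.9568 − 0.370×0.2907 = 0.8493.
v² = 166 × 10.0 × 0.6447/0.8493 = 1260 m²/s², so v = 35.50 m/s.

35.5 m/s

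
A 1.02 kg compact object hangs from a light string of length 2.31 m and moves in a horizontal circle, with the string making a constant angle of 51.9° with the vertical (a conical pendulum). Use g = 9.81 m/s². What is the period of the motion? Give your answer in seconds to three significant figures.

r = L sinθ = 1.818 m. From T sinθ = mω²r and T cosθ = mg: tanθ = ω²r/g, so ω² = g tanθ / r = g/(L cosθ).
ω = √(g/(L cosθ)) = √(9.81/(2.31 × 0.6170)) = √6.883 = 2.623 rad/s.
Period = 2π/ω = 2.395 s.

2.40 s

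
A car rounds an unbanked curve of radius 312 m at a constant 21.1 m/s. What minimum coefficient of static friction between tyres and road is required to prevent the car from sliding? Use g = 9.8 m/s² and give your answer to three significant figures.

0.146

Friction provides the centripetal force: μ_s m g = m v²/r, so μ_s = v²/(g r) = (21.10)²/(9.8 × 312) = 445.2/3058 = 0.1456.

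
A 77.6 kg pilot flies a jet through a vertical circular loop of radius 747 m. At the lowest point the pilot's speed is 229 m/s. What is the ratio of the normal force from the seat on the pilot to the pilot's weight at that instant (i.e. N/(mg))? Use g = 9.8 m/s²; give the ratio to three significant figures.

At the bottom, N − mg = mv²/r, so N = m(v²/r + g) and N/(mg) = v²/(rg) + 1 = (229)²/(747 × 9.8) + 1 = 7.163 + 1 = 8.163.

8.16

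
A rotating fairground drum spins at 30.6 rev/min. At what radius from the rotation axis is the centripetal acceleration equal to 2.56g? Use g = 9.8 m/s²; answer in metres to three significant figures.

ω = 30.6 rev/min × 2π/60 = 3.204 rad/s.
a_c = ω²r = 2.56g ⇒ r = 2.56 × 9.8 / (3.204)² = 25.09/10.27 = 2.443 m.

2.44 m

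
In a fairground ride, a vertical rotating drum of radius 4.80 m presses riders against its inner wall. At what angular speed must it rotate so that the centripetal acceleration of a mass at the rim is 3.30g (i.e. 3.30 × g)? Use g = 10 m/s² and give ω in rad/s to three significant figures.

2.62 rad/s

Centripetal acceleration a_c = ω²r. Setting ω²r = 3.30g:
ω = √(3.30g / r) = √(3.30 × 10.0 / 4.80) = √6.875 = 2.622 rad/s.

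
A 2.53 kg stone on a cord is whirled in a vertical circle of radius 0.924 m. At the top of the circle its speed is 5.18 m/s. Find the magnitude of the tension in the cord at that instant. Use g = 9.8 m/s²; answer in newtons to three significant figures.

48.7 N

At the top, both T and the weight mg point inward (toward the centre), so T + mg = mv²/r.
T = m(v²/r − g) = 2.53 × ((5.18)²/0.924 − 9.8) = 2.53 × (29.04 − 9.8) = 2.53 × 19.24 = 48.68 N.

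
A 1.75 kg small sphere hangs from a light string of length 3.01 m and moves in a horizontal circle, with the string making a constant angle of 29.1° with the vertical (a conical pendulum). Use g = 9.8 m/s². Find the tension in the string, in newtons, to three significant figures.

19.6 N

Vertically the bob has no acceleration, so T cosθ = mg.
T = mg/cosθ = 1.75 × 9.8 / cos 29.1° = 17.15/0.8738 = 19.63 N.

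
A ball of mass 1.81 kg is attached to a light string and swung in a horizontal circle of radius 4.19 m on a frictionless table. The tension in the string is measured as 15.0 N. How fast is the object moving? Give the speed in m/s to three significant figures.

T = m v²/r ⇒ v = √(T r / m) = √(15.0 × 4.19 / 1.81) = √34.72 = 5.893 m/s.

5.89 m/s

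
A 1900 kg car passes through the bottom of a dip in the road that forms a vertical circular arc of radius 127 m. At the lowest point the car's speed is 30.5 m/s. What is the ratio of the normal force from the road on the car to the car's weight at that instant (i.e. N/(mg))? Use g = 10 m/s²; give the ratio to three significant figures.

At the bottom, N − mg = mv²/r, so N = m(v²/r + g) and N/(mg) = v²/(rg) + 1 = (30.5)²/(127 × 10.0) + 1 = 0.7325 + 1 = 1.732.

1.73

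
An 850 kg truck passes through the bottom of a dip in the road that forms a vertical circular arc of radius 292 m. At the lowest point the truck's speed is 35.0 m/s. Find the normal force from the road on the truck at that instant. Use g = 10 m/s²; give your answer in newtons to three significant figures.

At the lowest point, N points up (toward the centre) and the weight mg points down (away from the centre), so the net inward force is N − mg = mv²/r.
N = m(v²/r + g) = 850 × ((35.0)²/292 + 10.0) = 850 × (4.195 + 10.0) = 850 × 14.20 = 12070 N.

12100 N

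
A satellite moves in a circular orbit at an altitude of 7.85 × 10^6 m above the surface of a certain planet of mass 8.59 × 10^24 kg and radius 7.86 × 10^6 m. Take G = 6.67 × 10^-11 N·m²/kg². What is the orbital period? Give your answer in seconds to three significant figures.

r = R + h = 7.86 × 10^6 + 7.85 × 10^6 = 1.571 × 10^7 m. Gravity provides the centripetal force: G M m / r² = m v² / r ⇒ v = √(GM/r) = 6039 m/s.
T = 2πr/v = 2π × 1.571 × 10^7 / 6039 = 16340 s.

16300 s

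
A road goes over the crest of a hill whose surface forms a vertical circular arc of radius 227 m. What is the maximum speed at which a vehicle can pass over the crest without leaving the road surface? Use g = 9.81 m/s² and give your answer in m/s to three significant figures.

47.2 m/s

At the crest the centre of the circle is below the vehicle, so the net downward (centripetal) force is mg − N = mv²/r.
The vehicle leaves the road when N → 0, giving v_max = √(g r) = √(9.81 × 227) = 47.19 m/s.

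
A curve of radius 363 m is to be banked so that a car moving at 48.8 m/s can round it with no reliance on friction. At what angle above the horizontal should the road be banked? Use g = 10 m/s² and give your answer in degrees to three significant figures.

33.3°

With no friction, the horizontal component of the normal force provides the centripetal force: N sinθ = mv²/r, while N cosθ = mg vertically.
Dividing: tanθ = v²/(r g) = (48.8)²/(363 × 10.0) = 2381/3630 = 0.6560.
θ = arctan(0.6560) = 33.27°.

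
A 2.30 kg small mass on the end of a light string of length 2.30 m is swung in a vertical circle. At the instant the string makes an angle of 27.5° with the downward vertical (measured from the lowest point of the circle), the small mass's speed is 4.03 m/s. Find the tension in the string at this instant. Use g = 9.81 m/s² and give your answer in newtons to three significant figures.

36.3 N

Take the radial direction toward the centre of the circle as positive. The component of the weight along the string toward the centre is −mg cos φ (φ measured from the bottom), so Newton's second law along the string gives T − mg cos φ = m v²/r.
cos 27.5° = 0.8870, so T = m(v²/r + g cos φ) = 2.30 × ((4.03)²/2.30 + 9.81 × 0.8870) = 2.30 × (7.061 + (8.702)) = 2.30 × 15.76 = 36.25 N.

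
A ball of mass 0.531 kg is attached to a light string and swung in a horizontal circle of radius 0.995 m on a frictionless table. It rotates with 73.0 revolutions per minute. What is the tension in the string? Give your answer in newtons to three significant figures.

30.9 N

ω = 73.0 rev/min × 2π/60 = 7.645 rad/s, so v = ωr = 7.645 × 0.995 = 7.606 m/s.
The tension is the only horizontal force, so it supplies the full centripetal force: T = m v²/r = 0.531 × (7.606)²/0.995 = 0.531 × 57.86/0.995 = 30.88 N.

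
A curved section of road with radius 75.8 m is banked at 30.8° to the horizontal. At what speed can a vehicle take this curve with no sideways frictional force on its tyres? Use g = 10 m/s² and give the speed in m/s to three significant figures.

21.3 m/s

On a frictionless banked curve, N sinθ = mv²/r and N cosθ = mg, so tanθ = v²/(rg).
v = √(r g tanθ) = √(75.8 × 10.0 × tan 30.8°) = √(75.8 × 10.0 × 0.5961) = √451.9 = 21.26 m/s.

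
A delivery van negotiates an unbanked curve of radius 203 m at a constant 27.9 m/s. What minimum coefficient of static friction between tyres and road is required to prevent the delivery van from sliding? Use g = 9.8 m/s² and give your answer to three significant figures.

0.391

Friction provides the centripetal force: μ_s m g = m v²/r, so μ_s = v²/(g r) = (27.90)²/(9.8 × 203) = 778.4/1989 = 0.3913.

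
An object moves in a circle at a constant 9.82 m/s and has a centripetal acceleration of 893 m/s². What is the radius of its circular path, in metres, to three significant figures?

0.108 m

a_c = v²/r ⇒ r = v²/a_c = (9.82)²/893 = 96.43/893 = 0.1080 m.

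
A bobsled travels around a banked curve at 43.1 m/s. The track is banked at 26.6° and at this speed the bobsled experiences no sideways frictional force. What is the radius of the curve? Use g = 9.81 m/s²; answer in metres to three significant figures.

378 m

Frictionless banking: tanθ = v²/(rg), so r = v²/(g tanθ).
r = (43.1)²/(9.81 × tan 26.6°) = 1858/(9.81 × 0.5008) = 1858/4.912 = 378.1 m.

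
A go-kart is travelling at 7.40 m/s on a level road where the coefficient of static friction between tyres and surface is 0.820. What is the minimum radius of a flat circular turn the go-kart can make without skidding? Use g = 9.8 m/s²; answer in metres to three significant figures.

6.81 m

At the limit, μ_s m g = m v²/r, so r_min = v²/(μ_s g) = (7.40)²/(0.820 × 9.8) = 54.76/8.036 = 6.814 m.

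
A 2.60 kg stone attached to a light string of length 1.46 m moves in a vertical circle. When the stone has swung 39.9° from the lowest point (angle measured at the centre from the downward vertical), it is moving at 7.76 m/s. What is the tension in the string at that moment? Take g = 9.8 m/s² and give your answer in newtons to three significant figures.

Take the radial direction toward the centre of the circle as positive. The component of the weight along the string toward the centre is −mg cos φ (φ measured from the bottom), so Newton's second law along the string gives T − mg cos φ = m v²/r.
cos 39.9° = 0.7672, so T = m(v²/r + g cos φ) = 2.60 × ((7.76)²/1.46 + 9.8 × 0.7672) = 2.60 × (41.24 + (7.518)) = 2.60 × 48.76 = 126.8 N.

127 N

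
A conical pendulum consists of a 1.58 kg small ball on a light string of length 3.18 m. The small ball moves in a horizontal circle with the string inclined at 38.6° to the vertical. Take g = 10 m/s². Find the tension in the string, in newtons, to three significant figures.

20.2 N

Vertically the bob has no acceleration, so T cosθ = mg.
T = mg/cosθ = 1.58 × 10.0 / cos 38.6° = 15.80/0.7815 = 20.22 N.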